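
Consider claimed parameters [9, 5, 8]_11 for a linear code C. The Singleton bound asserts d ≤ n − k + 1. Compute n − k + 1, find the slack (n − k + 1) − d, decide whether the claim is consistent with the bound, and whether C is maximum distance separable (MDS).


Singleton RHS = n − k + 1 = 5, slack = -3, bound violated (no such code; not MDS).

Singleton bound: d ≤ n − k + 1.
Here n = 9, k = 5, so n − k + 1 = 5.
Given d = 8, check d ≤ 5: NO.
Slack = (n − k + 1) − d = -3.
The slack is negative: d = 8 exceeds n − k + 1 = 5 by 3, so the Singleton bound is violated and no linear [9, 5, 8]_11 code can exist. In particular it is not MDS (MDS requires d = n − k + 1 exactly).
Description: the claimed parameters are [9, 5, 8]_11; such a code would be impossible (violates the Singleton bound).


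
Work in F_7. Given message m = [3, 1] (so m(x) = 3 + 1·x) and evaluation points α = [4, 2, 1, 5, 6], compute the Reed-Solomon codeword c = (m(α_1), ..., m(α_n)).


c = [0, 5, 4, 1, 2]

Message polynomial: m(x) = 3 + 1·x (mod 7).
For each evaluation point α_i, compute m(α_i) mod 7:
  α_1 = 4: Horner steps 1 → 0, so m(4) = 0.
  α_2 = 2: Horner steps 1 → 5, so m(2) = 5.
  α_3 = 1: Horner steps 1 → 4, so m(1) = 4.
  α_4 = 5: Horner steps 1 → 1, so m(5) = 1.
  α_5 = 6: Horner steps 1 → 2, so m(6) = 2.
Codeword c = [0, 5, 4, 1, 2] ∈ F_7^5.


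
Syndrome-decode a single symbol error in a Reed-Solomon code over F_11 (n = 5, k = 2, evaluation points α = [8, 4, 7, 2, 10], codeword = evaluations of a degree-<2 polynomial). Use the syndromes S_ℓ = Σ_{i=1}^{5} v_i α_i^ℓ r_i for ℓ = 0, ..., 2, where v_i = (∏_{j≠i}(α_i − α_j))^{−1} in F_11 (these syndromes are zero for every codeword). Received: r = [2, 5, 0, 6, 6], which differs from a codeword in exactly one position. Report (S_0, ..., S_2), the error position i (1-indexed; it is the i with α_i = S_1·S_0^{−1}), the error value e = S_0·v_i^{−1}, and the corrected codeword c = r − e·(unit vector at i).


S = (7, 3, 6), error at position 4, error magnitude e = 5, c = [2, 5, 0, 1, 6].

Step 1: column multipliers v_i = (∏_{j≠i}(α_i − α_j))^{−1} mod 11.
  i = 1 (α = 8): (8−4)(8−7)(8−2)(8−10) = 4·1·6·(−2) = −48 ≡ 7, so v_1 = 7^{−1} = 8 (mod 11).
  i = 2 (α = 4): (4−8)(4−7)(4−2)(4−10) = (−4)·(−3)·2·(−6) = −144 ≡ 10, so v_2 = 10^{−1} = 10 (mod 11).
  i = 3 (α = 7): (7−8)(7−4)(7−2)(7−10) = (−1)·3·5·(−3) = 45 ≡ 1, so v_3 = 1^{−1} = 1 (mod 11).
  i = 4 (α = 2): (2−8)(2−4)(2−7)(2−10) = (−6)·(−2)·(−5)·(−8) = 480 ≡ 7, so v_4 = 7^{−1} = 8 (mod 11).
  i = 5 (α = 10): (10−8)(10−4)(10−7)(10−2) = 2·6·3·8 = 288 ≡ 2, so v_5 = 2^{−1} = 6 (mod 11).
  v = [8, 10, 1, 8, 6].
Step 2: syndromes of r = [2, 5, 0, 6, 6] (all sums mod 11).
  S_0 = Σ v_i r_i = 8·2 + 10·5 + 1·0 + 8·6 + 6·6 = 150 ≡ 7.
  S_1 = Σ v_i α_i r_i = 8·8·2 + 10·4·5 + 1·7·0 + 8·2·6 + 6·10·6 = 784 ≡ 3.
  α_i^2 mod 11 = [9, 5, 5, 4, 1].
  S_2 = Σ v_i α_i^2 r_i = 8·9·2 + 10·5·5 + 1·5·0 + 8·4·6 + 6·1·6 = 622 ≡ 6.
  S = (7, 3, 6) ≠ 0, so r is not a codeword (an error is present).
Step 3: locate the error. For a single error e at position i, S_ℓ = v_i·e·α_i^ℓ, so α_err = S_1/S_0.
  S_0^{−1} = 7^{−1} = 8 (mod 11), so α_err = 3·8 = 24 ≡ 2 = α_4. Error position i = 4.
  Consistency check: S_2/S_1 = 6·4 = 24 ≡ 2 = α_err ✓ (single-error assumption holds).
Step 4: error magnitude e = S_0/v_4 = S_0·∏_{j≠4}(α_4 − α_j) = 7·7 = 49 ≡ 5 (mod 11).
Step 5: correct position 4: c_4 = r_4 − e = 6 − 5 ≡ 1 (mod 11). Hence c = [2, 5, 0, 1, 6].
  Check: interpolating c through the α_i gives m(x) = 8 + 2·x (degree < 2) with m(α_i) = c_i for every i, so c is indeed a codeword.


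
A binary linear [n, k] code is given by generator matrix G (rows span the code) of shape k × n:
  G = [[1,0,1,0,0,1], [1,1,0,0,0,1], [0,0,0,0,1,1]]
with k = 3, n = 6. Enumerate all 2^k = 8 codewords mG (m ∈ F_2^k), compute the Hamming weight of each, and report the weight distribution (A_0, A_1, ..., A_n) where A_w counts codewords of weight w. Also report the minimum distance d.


Weight distribution: A_0 = 1, A_2 = 2, A_3 = 4, A_4 = 1. Minimum distance d = 2.

Enumerate all 2^3 = 8 messages m ∈ F_2^3.
For each, compute codeword c = mG in F_2^6, then tally its weight.
  m = 000 → c = 000000, weight = 0.
  m = 100 → c = 101001, weight = 3.
  m = 010 → c = 110001, weight = 3.
  m = 110 → c = 011000, weight = 2.
  m = 001 → c = 000011, weight = 2.
  m = 101 → c = 101010, weight = 3.
  m = 011 → c = 110010, weight = 3.
  m = 111 → c = 011011, weight = 4.
Tally weights:
  weight 0: 1 codewords.
  weight 2: 2 codewords.
  weight 3: 4 codewords.
  weight 4: 1 codewords.
Minimum distance d = smallest w > 0 with A_w > 0 = 2.
Sanity: Σ A_w = 8 = 2^3 = 8 ✓.


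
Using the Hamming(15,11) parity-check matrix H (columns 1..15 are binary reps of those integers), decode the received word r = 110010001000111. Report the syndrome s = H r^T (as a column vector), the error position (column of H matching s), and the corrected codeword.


s = (0, 0, 1, 1)^T, error position = 3, corrected codeword c = 111010001000111

Compute s = H r^T mod 2 one row at a time:
  s_1 = 0 + 1 + 0 + 0 + 0 + 1 + 1 + 1 = 4 ≡ 0 (mod 2).
  s_2 = 0 + 1 + 0 + 0 + 0 + 1 + 1 + 1 = 4 ≡ 0 (mod 2).
  s_3 = 1 + 0 + 0 + 0 + 0 + 0 + 1 + 1 = 3 ≡ 1 (mod 2).
  s_4 = 1 + 0 + 1 + 0 + 1 + 0 + 1 + 1 = 5 ≡ 1 (mod 2).
s = (0, 0, 1, 1)^T — this equals column 3 of H (binary 0011), so error is at position 3.
Correct: flip bit 3 of r = 110010001000111 to get c = 111010001000111.


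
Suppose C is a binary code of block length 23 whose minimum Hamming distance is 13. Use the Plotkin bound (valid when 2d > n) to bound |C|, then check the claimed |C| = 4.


Plotkin bound M ≤ 8; given |C| = 4 ≤ bound (satisfied).

Check applicability: 2d = 26, n = 23.
2d − n = 3 > 0, so Plotkin applies.
Compute d/(2d−n) = 13/3 ≈ 4.3333.
⌊d/(2d−n)⌋ = 4.
Plotkin bound: M ≤ 2·4 = 8.
Given |C| = 4, check: satisfied.
This |C| is below the Plotkin bound.


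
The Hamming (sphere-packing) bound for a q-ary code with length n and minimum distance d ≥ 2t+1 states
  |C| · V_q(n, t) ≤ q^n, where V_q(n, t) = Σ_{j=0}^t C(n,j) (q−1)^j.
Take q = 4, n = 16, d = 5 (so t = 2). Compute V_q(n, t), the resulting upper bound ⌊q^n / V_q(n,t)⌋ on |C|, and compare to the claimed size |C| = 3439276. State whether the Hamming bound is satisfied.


V_q(n, t) = 1129, q^n = 4294967296, Hamming bound = 3804222, |C| = 3439276 ≤ bound (satisfied).

Step 1: Compute V_q(n, t) = Σ_{j=0}^2 C(n, j) (q−1)^j.
  j = 0: C(16,0)·(3)^0 = 1·1 = 1.
  j = 1: C(16,1)·(3)^1 = 16·3 = 48.
  j = 2: C(16,2)·(3)^2 = 120·9 = 1080.
  V_q(n, t) = 1 + 48 + 1080 = 1129.
Step 2: q^n = 4^16 = 4294967296.
Step 3: Hamming bound ⌊q^n / V_q(n,t)⌋ = ⌊4294967296/1129⌋ = 3804222.
Step 4: Compare |C| = 3439276 to 3804222: satisfied.
The claimed |C| lies below the Hamming bound.


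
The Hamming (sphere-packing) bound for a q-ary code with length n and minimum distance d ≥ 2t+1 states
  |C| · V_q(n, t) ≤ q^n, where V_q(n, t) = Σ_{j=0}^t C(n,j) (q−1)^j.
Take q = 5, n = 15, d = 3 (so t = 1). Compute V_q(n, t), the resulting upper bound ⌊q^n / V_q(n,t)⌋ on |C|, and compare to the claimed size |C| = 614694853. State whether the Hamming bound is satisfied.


V_q(n, t) = 61, q^n = 30517578125, Hamming bound = 500288165, |C| = 614694853 > bound (violated).

Step 1: Compute V_q(n, t) = Σ_{j=0}^1 C(n, j) (q−1)^j.
  j = 0: C(15,0)·(4)^0 = 1·1 = 1.
  j = 1: C(15,1)·(4)^1 = 15·4 = 60.
  V_q(n, t) = 1 + 60 = 61.
Step 2: q^n = 5^15 = 30517578125.
Step 3: Hamming bound ⌊q^n / V_q(n,t)⌋ = ⌊30517578125/61⌋ = 500288165.
Step 4: Compare |C| = 614694853 to 500288165: violated.
The claimed |C| lies above the Hamming bound, so no 5-ary code of length 15 with d ≥ 3 can have 614694853 codewords.


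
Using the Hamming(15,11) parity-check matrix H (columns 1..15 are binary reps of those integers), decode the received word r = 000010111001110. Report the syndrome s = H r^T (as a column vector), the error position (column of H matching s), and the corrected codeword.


s = (1, 1, 0, 0)^T, error position = 12, corrected codeword c = 000010111000110

Compute s = H r^T mod 2 one row at a time:
  s_1 = 1 + 1 + 0 + 0 + 1 + 1 + 1 + 0 = 5 ≡ 1 (mod 2).
  s_2 = 0 + 1 + 0 + 1 + 1 + 1 + 1 + 0 = 5 ≡ 1 (mod 2).
  s_3 = 0 + 0 + 0 + 1 + 0 + 0 + 1 + 0 = 2 ≡ 0 (mod 2).
  s_4 = 0 + 0 + 1 + 1 + 1 + 0 + 1 + 0 = 4 ≡ 0 (mod 2).
s = (1, 1, 0, 0)^T — this equals column 12 of H (binary 1100), so error is at position 12.
Correct: flip bit 12 of r = 000010111001110 to get c = 000010111000110.


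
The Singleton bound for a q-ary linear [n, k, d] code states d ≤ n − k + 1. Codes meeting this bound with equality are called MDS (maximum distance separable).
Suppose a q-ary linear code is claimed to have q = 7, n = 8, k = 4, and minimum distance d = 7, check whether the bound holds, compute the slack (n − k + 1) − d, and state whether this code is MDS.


Singleton RHS = n − k + 1 = 5, slack = -2, bound violated (no such code; not MDS).

Singleton bound: d ≤ n − k + 1.
Here n = 8, k = 4, so n − k + 1 = 5.
Given d = 7, check d ≤ 5: NO.
Slack = (n − k + 1) − d = -2.
The slack is negative: d = 7 exceeds n − k + 1 = 5 by 2, so the Singleton bound is violated and no linear [8, 4, 7]_7 code can exist. In particular it is not MDS (MDS requires d = n − k + 1 exactly).
Description: the claimed parameters are [8, 4, 7]_7; such a code would be impossible (violates the Singleton bound).


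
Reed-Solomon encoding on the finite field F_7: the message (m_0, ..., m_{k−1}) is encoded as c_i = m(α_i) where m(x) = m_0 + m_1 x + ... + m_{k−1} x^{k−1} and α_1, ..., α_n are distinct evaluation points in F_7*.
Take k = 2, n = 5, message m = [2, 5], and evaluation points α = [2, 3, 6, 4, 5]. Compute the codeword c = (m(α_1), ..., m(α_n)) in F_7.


c = [5, 3, 4, 1, 6]

Message polynomial: m(x) = 2 + 5·x (mod 7).
For each evaluation point α_i, compute m(α_i) mod 7:
  α_1 = 2: Horner steps 5 → 5, so m(2) = 5.
  α_2 = 3: Horner steps 5 → 3, so m(3) = 3.
  α_3 = 6: Horner steps 5 → 4, so m(6) = 4.
  α_4 = 4: Horner steps 5 → 1, so m(4) = 1.
  α_5 = 5: Horner steps 5 → 6, so m(5) = 6.
Codeword c = [5, 3, 4, 1, 6] ∈ F_7^5.


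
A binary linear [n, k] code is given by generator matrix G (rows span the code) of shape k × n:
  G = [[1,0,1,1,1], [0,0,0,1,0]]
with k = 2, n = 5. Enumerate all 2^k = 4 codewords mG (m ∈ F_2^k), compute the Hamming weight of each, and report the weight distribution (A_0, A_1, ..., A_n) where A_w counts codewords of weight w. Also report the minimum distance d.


Weight distribution: A_0 = 1, A_1 = 1, A_3 = 1, A_4 = 1. Minimum distance d = 1.

Enumerate all 2^2 = 4 messages m ∈ F_2^2.
For each, compute codeword c = mG in F_2^5, then tally its weight.
  m = 00 → c = 00000, weight = 0.
  m = 10 → c = 10111, weight = 4.
  m = 01 → c = 00010, weight = 1.
  m = 11 → c = 10101, weight = 3.
Tally weights:
  weight 0: 1 codewords.
  weight 1: 1 codewords.
  weight 3: 1 codewords.
  weight 4: 1 codewords.
Minimum distance d = smallest w > 0 with A_w > 0 = 1.
Sanity: Σ A_w = 4 = 2^2 = 4 ✓.


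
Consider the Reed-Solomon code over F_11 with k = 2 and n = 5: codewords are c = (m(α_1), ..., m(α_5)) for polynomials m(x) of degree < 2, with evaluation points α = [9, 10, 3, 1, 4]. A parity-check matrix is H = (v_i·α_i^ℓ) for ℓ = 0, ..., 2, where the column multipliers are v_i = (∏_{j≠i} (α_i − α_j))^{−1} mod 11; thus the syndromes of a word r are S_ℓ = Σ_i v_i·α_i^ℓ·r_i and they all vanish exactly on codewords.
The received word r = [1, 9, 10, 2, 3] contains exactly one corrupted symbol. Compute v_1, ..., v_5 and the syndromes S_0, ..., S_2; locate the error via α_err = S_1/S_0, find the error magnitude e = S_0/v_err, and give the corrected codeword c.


S = (1, 10, 1), error at position 2, error magnitude e = 4, c = [1, 5, 10, 2, 3].

Step 1: column multipliers v_i = (∏_{j≠i}(α_i − α_j))^{−1} mod 11.
  i = 1 (α = 9): (9−10)(9−3)(9−1)(9−4) = (−1)·6·8·5 = −240 ≡ 2, so v_1 = 2^{−1} = 6 (mod 11).
  i = 2 (α = 10): (10−9)(10−3)(10−1)(10−4) = 1·7·9·6 = 378 ≡ 4, so v_2 = 4^{−1} = 3 (mod 11).
  i = 3 (α = 3): (3−9)(3−10)(3−1)(3−4) = (−6)·(−7)·2·(−1) = −84 ≡ 4, so v_3 = 4^{−1} = 3 (mod 11).
  i = 4 (α = 1): (1−9)(1−10)(1−3)(1−4) = (−8)·(−9)·(−2)·(−3) = 432 ≡ 3, so v_4 = 3^{−1} = 4 (mod 11).
  i = 5 (α = 4): (4−9)(4−10)(4−3)(4−1) = (−5)·(−6)·1·3 = 90 ≡ 2, so v_5 = 2^{−1} = 6 (mod 11).
  v = [6, 3, 3, 4, 6].
Step 2: syndromes of r = [1, 9, 10, 2, 3] (all sums mod 11).
  S_0 = Σ v_i r_i = 6·1 + 3·9 + 3·10 + 4·2 + 6·3 = 89 ≡ 1.
  S_1 = Σ v_i α_i r_i = 6·9·1 + 3·10·9 + 3·3·10 + 4·1·2 + 6·4·3 = 494 ≡ 10.
  α_i^2 mod 11 = [4, 1, 9, 1, 5].
  S_2 = Σ v_i α_i^2 r_i = 6·4·1 + 3·1·9 + 3·9·10 + 4·1·2 + 6·5·3 = 419 ≡ 1.
  S = (1, 10, 1) ≠ 0, so r is not a codeword (an error is present).
Step 3: locate the error. For a single error e at position i, S_ℓ = v_i·e·α_i^ℓ, so α_err = S_1/S_0.
  S_0^{−1} = 1^{−1} = 1 (mod 11), so α_err = 10·1 = 10 ≡ 10 = α_2. Error position i = 2.
  Consistency check: S_2/S_1 = 1·10 = 10 ≡ 10 = α_err ✓ (single-error assumption holds).
Step 4: error magnitude e = S_0/v_2 = S_0·∏_{j≠2}(α_2 − α_j) = 1·4 = 4 ≡ 4 (mod 11).
Step 5: correct position 2: c_2 = r_2 − e = 9 − 4 ≡ 5 (mod 11). Hence c = [1, 5, 10, 2, 3].
  Check: interpolating c through the α_i gives m(x) = 9 + 4·x (degree < 2) with m(α_i) = c_i for every i, so c is indeed a codeword.


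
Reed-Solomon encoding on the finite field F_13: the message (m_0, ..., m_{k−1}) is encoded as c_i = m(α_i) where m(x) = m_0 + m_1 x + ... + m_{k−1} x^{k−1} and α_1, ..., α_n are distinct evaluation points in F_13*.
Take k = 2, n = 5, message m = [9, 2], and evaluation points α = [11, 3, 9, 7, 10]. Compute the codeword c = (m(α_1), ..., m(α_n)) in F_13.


c = [5, 2, 1, 10, 3]

Message polynomial: m(x) = 9 + 2·x (mod 13).
For each evaluation point α_i, compute m(α_i) mod 13:
  α_1 = 11: Horner steps 2 → 5, so m(11) = 5.
  α_2 = 3: Horner steps 2 → 2, so m(3) = 2.
  α_3 = 9: Horner steps 2 → 1, so m(9) = 1.
  α_4 = 7: Horner steps 2 → 10, so m(7) = 10.
  α_5 = 10: Horner steps 2 → 3, so m(10) = 3.
Codeword c = [5, 2, 1, 10, 3] ∈ F_13^5.


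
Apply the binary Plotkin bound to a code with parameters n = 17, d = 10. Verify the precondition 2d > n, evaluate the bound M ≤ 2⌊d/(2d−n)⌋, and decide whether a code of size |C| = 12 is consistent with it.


Plotkin bound M ≤ 6; given |C| = 12 > bound (violated).

Check applicability: 2d = 20, n = 17.
2d − n = 3 > 0, so Plotkin applies.
Compute d/(2d−n) = 10/3 ≈ 3.3333.
⌊d/(2d−n)⌋ = 3.
Plotkin bound: M ≤ 2·3 = 6.
Given |C| = 12, check: VIOLATED.
This |C| is above the Plotkin bound, so no binary code with n = 17, d = 10 and 12 codewords exists.


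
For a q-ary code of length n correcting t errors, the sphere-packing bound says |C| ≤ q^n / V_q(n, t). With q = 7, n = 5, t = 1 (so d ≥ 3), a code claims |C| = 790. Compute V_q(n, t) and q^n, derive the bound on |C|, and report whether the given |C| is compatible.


V_q(n, t) = 31, q^n = 16807, Hamming bound = 542, |C| = 790 > bound (violated).

Step 1: Compute V_q(n, t) = Σ_{j=0}^1 C(n, j) (q−1)^j.
  j = 0: C(5,0)·(6)^0 = 1·1 = 1.
  j = 1: C(5,1)·(6)^1 = 5·6 = 30.
  V_q(n, t) = 1 + 30 = 31.
Step 2: q^n = 7^5 = 16807.
Step 3: Hamming bound ⌊q^n / V_q(n,t)⌋ = ⌊16807/31⌋ = 542.
Step 4: Compare |C| = 790 to 542: violated.
The claimed |C| lies above the Hamming bound, so no 7-ary code of length 5 with d ≥ 3 can have 790 codewords.


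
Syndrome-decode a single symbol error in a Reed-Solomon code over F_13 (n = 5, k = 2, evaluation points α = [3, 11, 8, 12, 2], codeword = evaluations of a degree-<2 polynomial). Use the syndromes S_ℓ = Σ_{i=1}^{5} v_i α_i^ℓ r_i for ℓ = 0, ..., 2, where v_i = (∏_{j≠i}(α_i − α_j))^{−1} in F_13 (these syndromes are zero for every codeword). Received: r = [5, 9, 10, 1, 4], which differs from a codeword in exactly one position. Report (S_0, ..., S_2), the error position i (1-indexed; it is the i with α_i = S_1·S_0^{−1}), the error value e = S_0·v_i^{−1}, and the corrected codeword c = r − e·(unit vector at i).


S = (7, 12, 2), error at position 2, error magnitude e = 9, c = [5, 0, 10, 1, 4].

Step 1: column multipliers v_i = (∏_{j≠i}(α_i − α_j))^{−1} mod 13.
  i = 1 (α = 3): (3−11)(3−8)(3−12)(3−2) = (−8)·(−5)·(−9)·1 = −360 ≡ 4, so v_1 = 4^{−1} = 10 (mod 13).
  i = 2 (α = 11): (11−3)(11−8)(11−12)(11−2) = 8·3·(−1)·9 = −216 ≡ 5, so v_2 = 5^{−1} = 8 (mod 13).
  i = 3 (α = 8): (8−3)(8−11)(8−12)(8−2) = 5·(−3)·(−4)·6 = 360 ≡ 9, so v_3 = 9^{−1} = 3 (mod 13).
  i = 4 (α = 12): (12−3)(12−11)(12−8)(12−2) = 9·1·4·10 = 360 ≡ 9, so v_4 = 9^{−1} = 3 (mod 13).
  i = 5 (α = 2): (2−3)(2−11)(2−8)(2−12) = (−1)·(−9)·(−6)·(−10) = 540 ≡ 7, so v_5 = 7^{−1} = 2 (mod 13).
  v = [10, 8, 3, 3, 2].
Step 2: syndromes of r = [5, 9, 10, 1, 4] (all sums mod 13).
  S_0 = Σ v_i r_i = 10·5 + 8·9 + 3·10 + 3·1 + 2·4 = 163 ≡ 7.
  S_1 = Σ v_i α_i r_i = 10·3·5 + 8·11·9 + 3·8·10 + 3·12·1 + 2·2·4 = 1234 ≡ 12.
  α_i^2 mod 13 = [9, 4, 12, 1, 4].
  S_2 = Σ v_i α_i^2 r_i = 10·9·5 + 8·4·9 + 3·12·10 + 3·1·1 + 2·4·4 = 1133 ≡ 2.
  S = (7, 12, 2) ≠ 0, so r is not a codeword (an error is present).
Step 3: locate the error. For a single error e at position i, S_ℓ = v_i·e·α_i^ℓ, so α_err = S_1/S_0.
  S_0^{−1} = 7^{−1} = 2 (mod 13), so α_err = 12·2 = 24 ≡ 11 = α_2. Error position i = 2.
  Consistency check: S_2/S_1 = 2·12 = 24 ≡ 11 = α_err ✓ (single-error assumption holds).
Step 4: error magnitude e = S_0/v_2 = S_0·∏_{j≠2}(α_2 − α_j) = 7·5 = 35 ≡ 9 (mod 13).
Step 5: correct position 2: c_2 = r_2 − e = 9 − 9 ≡ 0 (mod 13). Hence c = [5, 0, 10, 1, 4].
  Check: interpolating c through the α_i gives m(x) = 2 + 1·x (degree < 2) with m(α_i) = c_i for every i, so c is indeed a codeword.


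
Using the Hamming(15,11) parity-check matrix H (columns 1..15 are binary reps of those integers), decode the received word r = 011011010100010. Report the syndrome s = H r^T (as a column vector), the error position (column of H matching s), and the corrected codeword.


s = (1, 1, 1, 0)^T, error position = 14, corrected codeword c = 011011010100000

Compute s = H r^T mod 2 one row at a time:
  s_1 = 1 + 0 + 1 + 0 + 0 + 0 + 1 + 0 = 3 ≡ 1 (mod 2).
  s_2 = 0 + 1 + 1 + 0 + 0 + 0 + 1 + 0 = 3 ≡ 1 (mod 2).
  s_3 = 1 + 1 + 1 + 0 + 1 + 0 + 1 + 0 = 5 ≡ 1 (mod 2).
  s_4 = 0 + 1 + 1 + 0 + 0 + 0 + 0 + 0 = 2 ≡ 0 (mod 2).
s = (1, 1, 1, 0)^T — this equals column 14 of H (binary 1110), so error is at position 14.
Correct: flip bit 14 of r = 011011010100010 to get c = 011011010100000.


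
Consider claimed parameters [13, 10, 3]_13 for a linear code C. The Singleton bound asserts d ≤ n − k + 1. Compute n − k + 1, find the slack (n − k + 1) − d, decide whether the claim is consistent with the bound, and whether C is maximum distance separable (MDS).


Singleton RHS = n − k + 1 = 4, slack = 1, bound satisfied, not MDS.

Singleton bound: d ≤ n − k + 1.
Here n = 13, k = 10, so n − k + 1 = 4.
Given d = 3, check d ≤ 4: YES.
Slack = (n − k + 1) − d = 1.
The code is NOT MDS (slack = 1 > 0).
Description: the claimed parameters are [13, 10, 3]_13; such a code would be non-MDS.


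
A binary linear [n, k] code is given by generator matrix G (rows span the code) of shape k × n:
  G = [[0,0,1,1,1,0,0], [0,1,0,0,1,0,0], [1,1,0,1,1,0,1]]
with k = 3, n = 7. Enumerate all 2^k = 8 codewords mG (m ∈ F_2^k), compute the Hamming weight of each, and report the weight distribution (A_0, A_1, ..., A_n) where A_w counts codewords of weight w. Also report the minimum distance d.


Weight distribution: A_0 = 1, A_2 = 1, A_3 = 3, A_4 = 2, A_5 = 1. Minimum distance d = 2.

Enumerate all 2^3 = 8 messages m ∈ F_2^3.
For each, compute codeword c = mG in F_2^7, then tally its weight.
  m = 000 → c = 0000000, weight = 0.
  m = 100 → c = 0011100, weight = 3.
  m = 010 → c = 0100100, weight = 2.
  m = 110 → c = 0111000, weight = 3.
  m = 001 → c = 1101101, weight = 5.
  m = 101 → c = 1110001, weight = 4.
  m = 011 → c = 1001001, weight = 3.
  m = 111 → c = 1010101, weight = 4.
Tally weights:
  weight 0: 1 codewords.
  weight 2: 1 codewords.
  weight 3: 3 codewords.
  weight 4: 2 codewords.
  weight 5: 1 codewords.
Minimum distance d = smallest w > 0 with A_w > 0 = 2.
Sanity: Σ A_w = 8 = 2^3 = 8 ✓.


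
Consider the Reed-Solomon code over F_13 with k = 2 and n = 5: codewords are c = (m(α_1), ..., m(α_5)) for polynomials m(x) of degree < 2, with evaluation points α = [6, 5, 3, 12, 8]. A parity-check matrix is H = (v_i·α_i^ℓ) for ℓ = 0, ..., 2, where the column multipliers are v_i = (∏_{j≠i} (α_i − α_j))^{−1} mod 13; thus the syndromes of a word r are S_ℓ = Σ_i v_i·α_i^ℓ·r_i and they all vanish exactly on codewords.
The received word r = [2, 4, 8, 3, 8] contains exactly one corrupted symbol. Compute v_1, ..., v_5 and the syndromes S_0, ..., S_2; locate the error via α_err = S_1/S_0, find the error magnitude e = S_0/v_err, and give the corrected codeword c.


S = (1, 8, 12), error at position 5, error magnitude e = 10, c = [2, 4, 8, 3, 11].

Step 1: column multipliers v_i = (∏_{j≠i}(α_i − α_j))^{−1} mod 13.
  i = 1 (α = 6): (6−5)(6−3)(6−12)(6−8) = 1·3·(−6)·(−2) = 36 ≡ 10, so v_1 = 10^{−1} = 4 (mod 13).
  i = 2 (α = 5): (5−6)(5−3)(5−12)(5−8) = (−1)·2·(−7)·(−3) = −42 ≡ 10, so v_2 = 10^{−1} = 4 (mod 13).
  i = 3 (α = 3): (3−6)(3−5)(3−12)(3−8) = (−3)·(−2)·(−9)·(−5) = 270 ≡ 10, so v_3 = 10^{−1} = 4 (mod 13).
  i = 4 (α = 12): (12−6)(12−5)(12−3)(12−8) = 6·7·9·4 = 1512 ≡ 4, so v_4 = 4^{−1} = 10 (mod 13).
  i = 5 (α = 8): (8−6)(8−5)(8−3)(8−12) = 2·3·5·(−4) = −120 ≡ 10, so v_5 = 10^{−1} = 4 (mod 13).
  v = [4, 4, 4, 10, 4].
Step 2: syndromes of r = [2, 4, 8, 3, 8] (all sums mod 13).
  S_0 = Σ v_i r_i = 4·2 + 4·4 + 4·8 + 10·3 + 4·8 = 118 ≡ 1.
  S_1 = Σ v_i α_i r_i = 4·6·2 + 4·5·4 + 4·3·8 + 10·12·3 + 4·8·8 = 840 ≡ 8.
  α_i^2 mod 13 = [10, 12, 9, 1, 12].
  S_2 = Σ v_i α_i^2 r_i = 4·10·2 + 4·12·4 + 4·9·8 + 10·1·3 + 4·12·8 = 974 ≡ 12.
  S = (1, 8, 12) ≠ 0, so r is not a codeword (an error is present).
Step 3: locate the error. For a single error e at position i, S_ℓ = v_i·e·α_i^ℓ, so α_err = S_1/S_0.
  S_0^{−1} = 1^{−1} = 1 (mod 13), so α_err = 8·1 = 8 ≡ 8 = α_5. Error position i = 5.
  Consistency check: S_2/S_1 = 12·5 = 60 ≡ 8 = α_err ✓ (single-error assumption holds).
Step 4: error magnitude e = S_0/v_5 = S_0·∏_{j≠5}(α_5 − α_j) = 1·10 = 10 ≡ 10 (mod 13).
Step 5: correct position 5: c_5 = r_5 − e = 8 − 10 ≡ 11 (mod 13). Hence c = [2, 4, 8, 3, 11].
  Check: interpolating c through the α_i gives m(x) = 1 + 11·x (degree < 2) with m(α_i) = c_i for every i, so c is indeed a codeword.


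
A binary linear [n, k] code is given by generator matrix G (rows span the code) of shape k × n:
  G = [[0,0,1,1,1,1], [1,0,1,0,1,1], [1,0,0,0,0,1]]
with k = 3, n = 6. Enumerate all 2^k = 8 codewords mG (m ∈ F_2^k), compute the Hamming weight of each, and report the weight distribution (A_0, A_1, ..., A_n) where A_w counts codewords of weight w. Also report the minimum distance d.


Weight distribution: A_0 = 1, A_2 = 4, A_4 = 3. Minimum distance d = 2.

Enumerate all 2^3 = 8 messages m ∈ F_2^3.
For each, compute codeword c = mG in F_2^6, then tally its weight.
  m = 000 → c = 000000, weight = 0.
  m = 100 → c = 001111, weight = 4.
  m = 010 → c = 101011, weight = 4.
  m = 110 → c = 100100, weight = 2.
  m = 001 → c = 100001, weight = 2.
  m = 101 → c = 101110, weight = 4.
  m = 011 → c = 001010, weight = 2.
  m = 111 → c = 000101, weight = 2.
Tally weights:
  weight 0: 1 codewords.
  weight 2: 4 codewords.
  weight 4: 3 codewords.
Minimum distance d = smallest w > 0 with A_w > 0 = 2.
Sanity: Σ A_w = 8 = 2^3 = 8 ✓.


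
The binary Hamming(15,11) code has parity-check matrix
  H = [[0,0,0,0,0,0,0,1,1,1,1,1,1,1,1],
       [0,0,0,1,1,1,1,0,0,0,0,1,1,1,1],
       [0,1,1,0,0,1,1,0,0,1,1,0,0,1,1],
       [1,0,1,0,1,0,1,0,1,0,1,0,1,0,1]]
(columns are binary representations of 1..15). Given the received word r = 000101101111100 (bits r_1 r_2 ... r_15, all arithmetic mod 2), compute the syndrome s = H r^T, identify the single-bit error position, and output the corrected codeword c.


s = (1, 1, 0, 0)^T, error position = 12, corrected codeword c = 000101101110100

Compute s = H r^T mod 2 one row at a time:
  s_1 = 0 + 1 + 1 + 1 + 1 + 1 + 0 + 0 = 5 ≡ 1 (mod 2).
  s_2 = 1 + 0 + 1 + 1 + 1 + 1 + 0 + 0 = 5 ≡ 1 (mod 2).
  s_3 = 0 + 0 + 1 + 1 + 1 + 1 + 0 + 0 = 4 ≡ 0 (mod 2).
  s_4 = 0 + 0 + 0 + 1 + 1 + 1 + 1 + 0 = 4 ≡ 0 (mod 2).
s = (1, 1, 0, 0)^T — this equals column 12 of H (binary 1100), so error is at position 12.
Correct: flip bit 12 of r = 000101101111100 to get c = 000101101110100.


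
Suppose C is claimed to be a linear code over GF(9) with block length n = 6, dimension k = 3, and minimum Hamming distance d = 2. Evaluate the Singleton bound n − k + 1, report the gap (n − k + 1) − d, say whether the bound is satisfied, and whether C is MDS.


Singleton RHS = n − k + 1 = 4, slack = 2, bound satisfied, not MDS.

Singleton bound: d ≤ n − k + 1.
Here n = 6, k = 3, so n − k + 1 = 4.
Given d = 2, check d ≤ 4: YES.
Slack = (n − k + 1) − d = 2.
The code is NOT MDS (slack = 2 > 0).
Description: the claimed parameters are [6, 3, 2]_9; such a code would be non-MDS.


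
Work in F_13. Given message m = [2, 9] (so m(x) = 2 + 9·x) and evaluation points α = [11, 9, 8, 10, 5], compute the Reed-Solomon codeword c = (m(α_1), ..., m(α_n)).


c = [10, 5, 9, 1, 8]

Message polynomial: m(x) = 2 + 9·x (mod 13).
For each evaluation point α_i, compute m(α_i) mod 13:
  α_1 = 11: Horner steps 9 → 10, so m(11) = 10.
  α_2 = 9: Horner steps 9 → 5, so m(9) = 5.
  α_3 = 8: Horner steps 9 → 9, so m(8) = 9.
  α_4 = 10: Horner steps 9 → 1, so m(10) = 1.
  α_5 = 5: Horner steps 9 → 8, so m(5) = 8.
Codeword c = [10, 5, 9, 1, 8] ∈ F_13^5.


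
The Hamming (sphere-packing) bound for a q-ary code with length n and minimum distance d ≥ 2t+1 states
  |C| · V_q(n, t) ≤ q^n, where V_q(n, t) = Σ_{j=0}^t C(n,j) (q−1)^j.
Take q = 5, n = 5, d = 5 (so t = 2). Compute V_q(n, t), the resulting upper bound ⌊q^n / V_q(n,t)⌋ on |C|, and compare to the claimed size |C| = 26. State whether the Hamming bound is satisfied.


V_q(n, t) = 181, q^n = 3125, Hamming bound = 17, |C| = 26 > bound (violated).

Step 1: Compute V_q(n, t) = Σ_{j=0}^2 C(n, j) (q−1)^j.
  j = 0: C(5,0)·(4)^0 = 1·1 = 1.
  j = 1: C(5,1)·(4)^1 = 5·4 = 20.
  j = 2: C(5,2)·(4)^2 = 10·16 = 160.
  V_q(n, t) = 1 + 20 + 160 = 181.
Step 2: q^n = 5^5 = 3125.
Step 3: Hamming bound ⌊q^n / V_q(n,t)⌋ = ⌊3125/181⌋ = 17.
Step 4: Compare |C| = 26 to 17: violated.
The claimed |C| lies above the Hamming bound, so no 5-ary code of length 5 with d ≥ 5 can have 26 codewords.


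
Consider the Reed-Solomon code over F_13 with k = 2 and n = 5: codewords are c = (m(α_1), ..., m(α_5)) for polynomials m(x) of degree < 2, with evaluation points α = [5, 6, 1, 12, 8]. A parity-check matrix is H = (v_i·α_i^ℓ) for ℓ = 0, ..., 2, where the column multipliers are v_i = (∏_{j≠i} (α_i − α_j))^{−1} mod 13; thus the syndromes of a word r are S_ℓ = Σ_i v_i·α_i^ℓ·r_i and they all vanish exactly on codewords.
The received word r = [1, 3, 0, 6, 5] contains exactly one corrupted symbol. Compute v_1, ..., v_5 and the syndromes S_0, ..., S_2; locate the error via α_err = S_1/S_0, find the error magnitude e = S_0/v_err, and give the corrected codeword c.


S = (12, 7, 3), error at position 2, error magnitude e = 5, c = [1, 11, 0, 6, 5].

Step 1: column multipliers v_i = (∏_{j≠i}(α_i − α_j))^{−1} mod 13.
  i = 1 (α = 5): (5−6)(5−1)(5−12)(5−8) = (−1)·4·(−7)·(−3) = −84 ≡ 7, so v_1 = 7^{−1} = 2 (mod 13).
  i = 2 (α = 6): (6−5)(6−1)(6−12)(6−8) = 1·5·(−6)·(−2) = 60 ≡ 8, so v_2 = 8^{−1} = 5 (mod 13).
  i = 3 (α = 1): (1−5)(1−6)(1−12)(1−8) = (−4)·(−5)·(−11)·(−7) = 1540 ≡ 6, so v_3 = 6^{−1} = 11 (mod 13).
  i = 4 (α = 12): (12−5)(12−6)(12−1)(12−8) = 7·6·11·4 = 1848 ≡ 2, so v_4 = 2^{−1} = 7 (mod 13).
  i = 5 (α = 8): (8−5)(8−6)(8−1)(8−12) = 3·2·7·(−4) = −168 ≡ 1, so v_5 = 1^{−1} = 1 (mod 13).
  v = [2, 5, 11, 7, 1].
Step 2: syndromes of r = [1, 3, 0, 6, 5] (all sums mod 13).
  S_0 = Σ v_i r_i = 2·1 + 5·3 + 11·0 + 7·6 + 1·5 = 64 ≡ 12.
  S_1 = Σ v_i α_i r_i = 2·5·1 + 5·6·3 + 11·1·0 + 7·12·6 + 1·8·5 = 644 ≡ 7.
  α_i^2 mod 13 = [12, 10, 1, 1, 12].
  S_2 = Σ v_i α_i^2 r_i = 2·12·1 + 5·10·3 + 11·1·0 + 7·1·6 + 1·12·5 = 276 ≡ 3.
  S = (12, 7, 3) ≠ 0, so r is not a codeword (an error is present).
Step 3: locate the error. For a single error e at position i, S_ℓ = v_i·e·α_i^ℓ, so α_err = S_1/S_0.
  S_0^{−1} = 12^{−1} = 12 (mod 13), so α_err = 7·12 = 84 ≡ 6 = α_2. Error position i = 2.
  Consistency check: S_2/S_1 = 3·2 = 6 ≡ 6 = α_err ✓ (single-error assumption holds).
Step 4: error magnitude e = S_0/v_2 = S_0·∏_{j≠2}(α_2 − α_j) = 12·8 = 96 ≡ 5 (mod 13).
Step 5: correct position 2: c_2 = r_2 − e = 3 − 5 ≡ 11 (mod 13). Hence c = [1, 11, 0, 6, 5].
  Check: interpolating c through the α_i gives m(x) = 3 + 10·x (degree < 2) with m(α_i) = c_i for every i, so c is indeed a codeword.


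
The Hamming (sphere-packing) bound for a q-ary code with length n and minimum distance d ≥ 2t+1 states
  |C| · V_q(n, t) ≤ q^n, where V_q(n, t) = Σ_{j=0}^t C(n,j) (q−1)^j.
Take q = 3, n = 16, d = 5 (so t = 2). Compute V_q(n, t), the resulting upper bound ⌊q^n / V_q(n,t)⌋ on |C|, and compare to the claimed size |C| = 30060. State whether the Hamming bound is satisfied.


V_q(n, t) = 513, q^n = 43046721, Hamming bound = 83911, |C| = 30060 ≤ bound (satisfied).

Step 1: Compute V_q(n, t) = Σ_{j=0}^2 C(n, j) (q−1)^j.
  j = 0: C(16,0)·(2)^0 = 1·1 = 1.
  j = 1: C(16,1)·(2)^1 = 16·2 = 32.
  j = 2: C(16,2)·(2)^2 = 120·4 = 480.
  V_q(n, t) = 1 + 32 + 480 = 513.
Step 2: q^n = 3^16 = 43046721.
Step 3: Hamming bound ⌊q^n / V_q(n,t)⌋ = ⌊43046721/513⌋ = 83911.
Step 4: Compare |C| = 30060 to 83911: satisfied.
The claimed |C| lies below the Hamming bound.


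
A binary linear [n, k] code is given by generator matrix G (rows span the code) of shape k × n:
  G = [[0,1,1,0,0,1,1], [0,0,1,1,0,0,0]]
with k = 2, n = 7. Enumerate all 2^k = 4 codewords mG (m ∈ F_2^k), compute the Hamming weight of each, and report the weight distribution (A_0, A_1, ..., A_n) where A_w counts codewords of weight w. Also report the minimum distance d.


Weight distribution: A_0 = 1, A_2 = 1, A_4 = 2. Minimum distance d = 2.

Enumerate all 2^2 = 4 messages m ∈ F_2^2.
For each, compute codeword c = mG in F_2^7, then tally its weight.
  m = 00 → c = 0000000, weight = 0.
  m = 10 → c = 0110011, weight = 4.
  m = 01 → c = 0011000, weight = 2.
  m = 11 → c = 0101011, weight = 4.
Tally weights:
  weight 0: 1 codewords.
  weight 2: 1 codewords.
  weight 4: 2 codewords.
Minimum distance d = smallest w > 0 with A_w > 0 = 2.
Sanity: Σ A_w = 4 = 2^2 = 4 ✓.


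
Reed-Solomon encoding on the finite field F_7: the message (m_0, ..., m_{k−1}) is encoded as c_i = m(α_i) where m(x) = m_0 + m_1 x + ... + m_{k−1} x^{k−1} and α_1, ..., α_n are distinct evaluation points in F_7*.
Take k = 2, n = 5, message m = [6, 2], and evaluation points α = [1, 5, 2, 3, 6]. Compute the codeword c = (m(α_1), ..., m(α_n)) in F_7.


c = [1, 2, 3, 5, 4]

Message polynomial: m(x) = 6 + 2·x (mod 7).
For each evaluation point α_i, compute m(α_i) mod 7:
  α_1 = 1: Horner steps 2 → 1, so m(1) = 1.
  α_2 = 5: Horner steps 2 → 2, so m(5) = 2.
  α_3 = 2: Horner steps 2 → 3, so m(2) = 3.
  α_4 = 3: Horner steps 2 → 5, so m(3) = 5.
  α_5 = 6: Horner steps 2 → 4, so m(6) = 4.
Codeword c = [1, 2, 3, 5, 4] ∈ F_7^5.


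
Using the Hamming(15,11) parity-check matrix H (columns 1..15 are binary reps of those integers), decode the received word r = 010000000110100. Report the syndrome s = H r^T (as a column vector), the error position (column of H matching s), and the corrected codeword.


s = (1, 1, 1, 0)^T, error position = 14, corrected codeword c = 010000000110110

Compute s = H r^T mod 2 one row at a time:
  s_1 = 0 + 0 + 1 + 1 + 0 + 1 + 0 + 0 = 3 ≡ 1 (mod 2).
  s_2 = 0 + 0 + 0 + 0 + 0 + 1 + 0 + 0 = 1 ≡ 1 (mod 2).
  s_3 = 1 + 0 + 0 + 0 + 1 + 1 + 0 + 0 = 3 ≡ 1 (mod 2).
  s_4 = 0 + 0 + 0 + 0 + 0 + 1 + 1 + 0 = 2 ≡ 0 (mod 2).
s = (1, 1, 1, 0)^T — this equals column 14 of H (binary 1110), so error is at position 14.
Correct: flip bit 14 of r = 010000000110100 to get c = 010000000110110.


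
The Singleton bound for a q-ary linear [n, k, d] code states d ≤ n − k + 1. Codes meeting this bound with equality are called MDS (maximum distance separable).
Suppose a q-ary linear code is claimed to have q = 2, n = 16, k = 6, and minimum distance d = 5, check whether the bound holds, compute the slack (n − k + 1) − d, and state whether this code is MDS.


Singleton RHS = n − k + 1 = 11, slack = 6, bound satisfied, not MDS.

Singleton bound: d ≤ n − k + 1.
Here n = 16, k = 6, so n − k + 1 = 11.
Given d = 5, check d ≤ 11: YES.
Slack = (n − k + 1) − d = 6.
The code is NOT MDS (slack = 6 > 0).
Description: the claimed parameters are [16, 6, 5]_2; such a code would be non-MDS.


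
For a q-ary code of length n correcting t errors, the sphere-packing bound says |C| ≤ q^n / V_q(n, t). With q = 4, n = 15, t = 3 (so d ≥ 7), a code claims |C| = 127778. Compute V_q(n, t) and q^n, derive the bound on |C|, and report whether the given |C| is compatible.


V_q(n, t) = 13276, q^n = 1073741824, Hamming bound = 80878, |C| = 127778 > bound (violated).

Step 1: Compute V_q(n, t) = Σ_{j=0}^3 C(n, j) (q−1)^j.
  j = 0: C(15,0)·(3)^0 = 1·1 = 1.
  j = 1: C(15,1)·(3)^1 = 15·3 = 45.
  j = 2: C(15,2)·(3)^2 = 105·9 = 945.
  j = 3: C(15,3)·(3)^3 = 455·27 = 12285.
  V_q(n, t) = 1 + 45 + 945 + 12285 = 13276.
Step 2: q^n = 4^15 = 1073741824.
Step 3: Hamming bound ⌊q^n / V_q(n,t)⌋ = ⌊1073741824/13276⌋ = 80878.
Step 4: Compare |C| = 127778 to 80878: violated.
The claimed |C| lies above the Hamming bound, so no 4-ary code of length 15 with d ≥ 7 can have 127778 codewords.


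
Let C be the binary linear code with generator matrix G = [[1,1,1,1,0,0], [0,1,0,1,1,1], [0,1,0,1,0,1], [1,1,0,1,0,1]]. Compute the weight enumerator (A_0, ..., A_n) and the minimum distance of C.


Weight distribution: A_0 = 1, A_1 = 2, A_2 = 2, A_3 = 4, A_4 = 5, A_5 = 2. Minimum distance d = 1.

Enumerate all 2^4 = 16 messages m ∈ F_2^4.
For each, compute codeword c = mG in F_2^6, then tally its weight.
  m = 0000 → c = 000000, weight = 0.
  m = 1000 → c = 111100, weight = 4.
  m = 0100 → c = 010111, weight = 4.
  m = 1100 → c = 101011, weight = 4.
  m = 0010 → c = 010101, weight = 3.
  m = 1010 → c = 101001, weight = 3.
  m = 0110 → c = 000010, weight = 1.
  m = 1110 → c = 111110, weight = 5.
  m = 0001 → c = 110101, weight = 4.
  m = 1001 → c = 001001, weight = 2.
  m = 0101 → c = 100010, weight = 2.
  m = 1101 → c = 011110, weight = 4.
  m = 0011 → c = 100000, weight = 1.
  m = 1011 → c = 011100, weight = 3.
  m = 0111 → c = 110111, weight = 5.
  m = 1111 → c = 001011, weight = 3.
Tally weights:
  weight 0: 1 codewords.
  weight 1: 2 codewords.
  weight 2: 2 codewords.
  weight 3: 4 codewords.
  weight 4: 5 codewords.
  weight 5: 2 codewords.
Minimum distance d = smallest w > 0 with A_w > 0 = 1.
Sanity: Σ A_w = 16 = 2^4 = 16 ✓.


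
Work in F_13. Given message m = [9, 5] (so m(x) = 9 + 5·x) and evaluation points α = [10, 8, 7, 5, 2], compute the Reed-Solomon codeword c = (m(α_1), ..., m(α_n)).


c = [7, 10, 5, 8, 6]

Message polynomial: m(x) = 9 + 5·x (mod 13).
For each evaluation point α_i, compute m(α_i) mod 13:
  α_1 = 10: Horner steps 5 → 7, so m(10) = 7.
  α_2 = 8: Horner steps 5 → 10, so m(8) = 10.
  α_3 = 7: Horner steps 5 → 5, so m(7) = 5.
  α_4 = 5: Horner steps 5 → 8, so m(5) = 8.
  α_5 = 2: Horner steps 5 → 6, so m(2) = 6.
Codeword c = [7, 10, 5, 8, 6] ∈ F_13^5.


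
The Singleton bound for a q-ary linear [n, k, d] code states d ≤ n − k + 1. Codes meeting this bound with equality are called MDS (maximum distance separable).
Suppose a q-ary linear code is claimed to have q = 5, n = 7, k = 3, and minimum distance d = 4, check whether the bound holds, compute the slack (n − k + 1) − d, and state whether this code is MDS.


Singleton RHS = n − k + 1 = 5, slack = 1, bound satisfied, not MDS.

Singleton bound: d ≤ n − k + 1.
Here n = 7, k = 3, so n − k + 1 = 5.
Given d = 4, check d ≤ 5: YES.
Slack = (n − k + 1) − d = 1.
The code is NOT MDS (slack = 1 > 0).
Description: the claimed parameters are [7, 3, 4]_5; such a code would be non-MDS.


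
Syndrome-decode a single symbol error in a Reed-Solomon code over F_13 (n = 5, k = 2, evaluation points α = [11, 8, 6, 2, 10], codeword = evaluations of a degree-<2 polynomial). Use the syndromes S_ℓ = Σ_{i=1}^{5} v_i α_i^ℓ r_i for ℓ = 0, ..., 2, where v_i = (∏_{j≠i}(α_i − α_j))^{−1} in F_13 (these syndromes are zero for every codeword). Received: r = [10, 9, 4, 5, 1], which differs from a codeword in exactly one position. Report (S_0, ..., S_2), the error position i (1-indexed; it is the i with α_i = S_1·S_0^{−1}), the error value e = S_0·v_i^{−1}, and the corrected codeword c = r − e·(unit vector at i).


S = (2, 4, 8), error at position 4, error magnitude e = 11, c = [10, 9, 4, 7, 1].

Step 1: column multipliers v_i = (∏_{j≠i}(α_i − α_j))^{−1} mod 13.
  i = 1 (α = 11): (11−8)(11−6)(11−2)(11−10) = 3·5·9·1 = 135 ≡ 5, so v_1 = 5^{−1} = 8 (mod 13).
  i = 2 (α = 8): (8−11)(8−6)(8−2)(8−10) = (−3)·2·6·(−2) = 72 ≡ 7, so v_2 = 7^{−1} = 2 (mod 13).
  i = 3 (α = 6): (6−11)(6−8)(6−2)(6−10) = (−5)·(−2)·4·(−4) = −160 ≡ 9, so v_3 = 9^{−1} = 3 (mod 13).
  i = 4 (α = 2): (2−11)(2−8)(2−6)(2−10) = (−9)·(−6)·(−4)·(−8) = 1728 ≡ 12, so v_4 = 12^{−1} = 12 (mod 13).
  i = 5 (α = 10): (10−11)(10−8)(10−6)(10−2) = (−1)·2·4·8 = −64 ≡ 1, so v_5 = 1^{−1} = 1 (mod 13).
  v = [8, 2, 3, 12, 1].
Step 2: syndromes of r = [10, 9, 4, 5, 1] (all sums mod 13).
  S_0 = Σ v_i r_i = 8·10 + 2·9 + 3·4 + 12·5 + 1·1 = 171 ≡ 2.
  S_1 = Σ v_i α_i r_i = 8·11·10 + 2·8·9 + 3·6·4 + 12·2·5 + 1·10·1 = 1226 ≡ 4.
  α_i^2 mod 13 = [4, 12, 10, 4, 9].
  S_2 = Σ v_i α_i^2 r_i = 8·4·10 + 2·12·9 + 3·10·4 + 12·4·5 + 1·9·1 = 905 ≡ 8.
  S = (2, 4, 8) ≠ 0, so r is not a codeword (an error is present).
Step 3: locate the error. For a single error e at position i, S_ℓ = v_i·e·α_i^ℓ, so α_err = S_1/S_0.
  S_0^{−1} = 2^{−1} = 7 (mod 13), so α_err = 4·7 = 28 ≡ 2 = α_4. Error position i = 4.
  Consistency check: S_2/S_1 = 8·10 = 80 ≡ 2 = α_err ✓ (single-error assumption holds).
Step 4: error magnitude e = S_0/v_4 = S_0·∏_{j≠4}(α_4 − α_j) = 2·12 = 24 ≡ 11 (mod 13).
Step 5: correct position 4: c_4 = r_4 − e = 5 − 11 ≡ 7 (mod 13). Hence c = [10, 9, 4, 7, 1].
  Check: interpolating c through the α_i gives m(x) = 2 + 9·x (degree < 2) with m(α_i) = c_i for every i, so c is indeed a codeword.


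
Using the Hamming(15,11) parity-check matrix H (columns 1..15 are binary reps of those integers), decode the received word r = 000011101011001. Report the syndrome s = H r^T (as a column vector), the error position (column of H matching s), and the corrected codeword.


s = (0, 1, 0, 1)^T, error position = 5, corrected codeword c = 000001101011001

Compute s = H r^T mod 2 one row at a time:
  s_1 = 0 + 1 + 0 + 1 + 1 + 0 + 0 + 1 = 4 ≡ 0 (mod 2).
  s_2 = 0 + 1 + 1 + 1 + 1 + 0 + 0 + 1 = 5 ≡ 1 (mod 2).
  s_3 = 0 + 0 + 1 + 1 + 0 + 1 + 0 + 1 = 4 ≡ 0 (mod 2).
  s_4 = 0 + 0 + 1 + 1 + 1 + 1 + 0 + 1 = 5 ≡ 1 (mod 2).
s = (0, 1, 0, 1)^T — this equals column 5 of H (binary 0101), so error is at position 5.
Correct: flip bit 5 of r = 000011101011001 to get c = 000001101011001.
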